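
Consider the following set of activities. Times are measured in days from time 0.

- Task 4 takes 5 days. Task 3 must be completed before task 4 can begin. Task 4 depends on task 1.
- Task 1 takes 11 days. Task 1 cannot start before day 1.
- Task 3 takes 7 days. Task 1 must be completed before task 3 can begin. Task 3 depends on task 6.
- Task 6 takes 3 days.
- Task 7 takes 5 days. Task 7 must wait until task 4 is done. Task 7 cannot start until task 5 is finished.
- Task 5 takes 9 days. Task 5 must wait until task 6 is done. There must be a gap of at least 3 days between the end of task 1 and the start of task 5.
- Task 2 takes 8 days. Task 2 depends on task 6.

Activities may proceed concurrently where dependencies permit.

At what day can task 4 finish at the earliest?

24

Nothing blocks task 6, so it runs from day 0 to day 3.
Task 1 cannot begin until its own release at day 1. It runs from day 1 to 1 + 11 = day 12.
Task 3 has to wait for task 1 (finishes day 12); task 6 (finishes day 3). The latest of these is day 12, so task 3 runs day 12 to 12 + 7 = day 19.
Task 4 needs all of task 3 (finishes day 19); task 1 (finishes day 12). That puts its earliest start at day 19; it finishes at 19 + 5 = day 24.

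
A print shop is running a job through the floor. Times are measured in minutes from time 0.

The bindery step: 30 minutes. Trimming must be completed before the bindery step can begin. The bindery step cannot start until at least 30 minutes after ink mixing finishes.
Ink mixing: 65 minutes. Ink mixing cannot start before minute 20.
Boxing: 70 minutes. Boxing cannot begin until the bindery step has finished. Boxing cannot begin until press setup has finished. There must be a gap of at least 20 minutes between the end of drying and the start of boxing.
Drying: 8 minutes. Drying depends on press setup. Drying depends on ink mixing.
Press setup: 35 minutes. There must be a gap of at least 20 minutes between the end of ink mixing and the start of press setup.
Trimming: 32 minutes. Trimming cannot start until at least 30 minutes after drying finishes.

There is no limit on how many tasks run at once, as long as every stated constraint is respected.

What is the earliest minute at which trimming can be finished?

Ink mixing waits on its own release at minute 20, so it starts at minute 20 and finishes at 20 + 65 = minute 85.
After ink mixing (finishes minute 85, plus 20-minute gap → minute 105), press setup can start at minute 105 and finishes at minute 140.
For drying: press setup (finishes minute 140); ink mixing (finishes minute 85). Taking the maximum gives a start of minute 140, and it finishes at 140 + 8 = minute 148.
After drying (finishes minute 148, plus 30-minute gap → minute 178), trimming can start at minute 178 and finishes at minute 210.

210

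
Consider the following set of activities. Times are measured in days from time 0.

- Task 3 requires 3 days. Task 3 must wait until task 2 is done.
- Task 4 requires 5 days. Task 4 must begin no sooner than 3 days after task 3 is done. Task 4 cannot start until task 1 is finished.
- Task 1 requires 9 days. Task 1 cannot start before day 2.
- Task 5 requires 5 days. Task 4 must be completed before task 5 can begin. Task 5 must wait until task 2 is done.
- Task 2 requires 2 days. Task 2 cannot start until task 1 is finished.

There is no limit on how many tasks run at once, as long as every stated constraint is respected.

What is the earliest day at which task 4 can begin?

19

Task 1 cannot begin until its own release at day 2. It runs from day 2 to 2 + 9 = day 11.
Task 2 cannot begin until task 1 (finishes day 11). It runs from day 11 to 11 + 2 = day 13.
Task 3 waits on task 2 (finishes day 13), so it starts at day 13 and finishes at 13 + 3 = day 16.
Task 4 waits on task 3 (finishes day 16, plus 3-day gap → day 19); task 1 (finishes day 11). The latest of these is day 19, which is the earliest task 4 can start.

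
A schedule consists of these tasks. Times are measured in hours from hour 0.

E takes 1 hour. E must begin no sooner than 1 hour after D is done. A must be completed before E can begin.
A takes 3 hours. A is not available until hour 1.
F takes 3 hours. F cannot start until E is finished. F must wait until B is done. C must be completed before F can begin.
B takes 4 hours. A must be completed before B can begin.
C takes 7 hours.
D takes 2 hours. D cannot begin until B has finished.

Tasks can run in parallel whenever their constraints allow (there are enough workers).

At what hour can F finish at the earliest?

Nothing blocks C, so it runs from hour 0 to hour 7.
A waits on its own release at hour 1, so it starts at hour 1 and finishes at 1 + 3 = hour 4.
After A (finishes hour 4), B can start at hour 4 and finishes at hour 8.
D waits on B (finishes hour 8), so it starts at hour 8 and finishes at 8 + 2 = hour 10.
For E: D (finishes hour 10, plus 1-hour gap → hour 11); A (finishes hour 4). Taking the maximum gives a start of hour 11, and it finishes at 11 + 1 = hour 12.
F needs all of E (finishes hour 12); B (finishes hour 8); C (finishes hour 7). That puts its earliest start at hour 12; it finishes at 12 + 3 = hour 15.

15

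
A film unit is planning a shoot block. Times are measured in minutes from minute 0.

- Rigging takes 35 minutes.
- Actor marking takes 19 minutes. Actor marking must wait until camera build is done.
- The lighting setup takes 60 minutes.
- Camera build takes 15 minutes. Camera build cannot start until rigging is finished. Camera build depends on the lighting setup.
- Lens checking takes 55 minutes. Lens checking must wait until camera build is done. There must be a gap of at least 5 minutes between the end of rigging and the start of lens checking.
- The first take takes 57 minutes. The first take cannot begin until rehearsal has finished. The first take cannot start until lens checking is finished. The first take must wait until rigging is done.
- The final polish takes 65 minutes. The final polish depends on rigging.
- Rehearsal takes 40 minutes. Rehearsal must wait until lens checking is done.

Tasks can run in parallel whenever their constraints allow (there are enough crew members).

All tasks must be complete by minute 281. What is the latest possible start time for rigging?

79

Nothing follows the first take; the deadline of minute 281 is its only limit. It must start by 281 − 57 = minute 224.
Rehearsal has to be done before the first take (must start by minute 224). That means finishing by minute 224, i.e. starting by 224 − 40 = minute 184.
For lens checking: rehearsal (must start by minute 184); the first take (must start by minute 224). The most restrictive is minute 184; with a 55-minute duration, lens checking must start by minute 129.
To finish by minute 281, actor marking (duration 19) must start no later than minute 262.
Camera build has several dependents: lens checking (must start by minute 129); actor marking (must start by minute 262). The earliest of those limits is minute 129, so camera build must start by 129 − 15 = minute 114.
The final polish must finish by minute 281; it takes 65 minutes, so it must start by 281 − 65 = minute 216.
Rigging must finish in time for camera build (must start by minute 114); lens checking (must start by minute 129, minus 5-minute gap → minute 124); the final polish (must start by minute 216); the first take (must start by minute 224). The tightest is minute 114, so rigging must start by 114 − 35 = minute 79.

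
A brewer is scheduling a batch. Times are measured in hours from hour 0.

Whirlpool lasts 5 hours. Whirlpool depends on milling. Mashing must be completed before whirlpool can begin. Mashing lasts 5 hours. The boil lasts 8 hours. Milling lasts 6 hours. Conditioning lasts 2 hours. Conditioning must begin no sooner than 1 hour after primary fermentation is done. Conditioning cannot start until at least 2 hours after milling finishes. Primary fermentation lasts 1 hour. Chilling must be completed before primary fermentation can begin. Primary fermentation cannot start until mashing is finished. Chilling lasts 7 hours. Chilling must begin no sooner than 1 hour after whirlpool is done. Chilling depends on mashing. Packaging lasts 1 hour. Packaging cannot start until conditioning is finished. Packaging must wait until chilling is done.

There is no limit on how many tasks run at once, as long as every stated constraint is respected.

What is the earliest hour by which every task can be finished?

The boil can start immediately at hour 0; it finishes at hour 8.
Mashing has no prerequisites, so it starts at hour 0 and finishes at hour 5.
Milling can start immediately at hour 0; it finishes at hour 6.
Whirlpool cannot start until milling (finishes hour 6); mashing (finishes hour 5). The controlling bound is hour 6, so whirlpool finishes at 6 + 5 = hour 11.
Chilling needs all of whirlpool (finishes hour 11, plus 1-hour gap → hour 12); mashing (finishes hour 5). That puts its earliest start at hour 12; it finishes at 12 + 7 = hour 19.
Primary fermentation needs all of chilling (finishes hour 19); mashing (finishes hour 5). That puts its earliest start at hour 19; it finishes at 19 + 1 = hour 20.
Conditioning cannot start until primary fermentation (finishes hour 20, plus 1-hour gap → hour 21); milling (finishes hour 6, plus 2-hour gap → hour 8). The controlling bound is hour 21, so conditioning finishes at 21 + 2 = hour 23.
Packaging cannot start until conditioning (finishes hour 23); chilling (finishes hour 19). The controlling bound is hour 23, so packaging finishes at 23 + 1 = hour 24.
All tasks are finished once the last one completes. Finish times: Milling at 6, Mashing at 5, The boil at 8, Whirlpool at 11, Chilling at 19, Primary fermentation at 20, Conditioning at 23, Packaging at 24. The latest is hour 24.

24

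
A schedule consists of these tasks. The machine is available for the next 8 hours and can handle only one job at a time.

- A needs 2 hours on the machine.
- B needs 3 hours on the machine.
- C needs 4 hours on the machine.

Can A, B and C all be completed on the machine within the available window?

Running back to back, the jobs need 2 + 3 + 4 = 9 hours on the machine.
Since 9 > 8, they cannot all fit.

No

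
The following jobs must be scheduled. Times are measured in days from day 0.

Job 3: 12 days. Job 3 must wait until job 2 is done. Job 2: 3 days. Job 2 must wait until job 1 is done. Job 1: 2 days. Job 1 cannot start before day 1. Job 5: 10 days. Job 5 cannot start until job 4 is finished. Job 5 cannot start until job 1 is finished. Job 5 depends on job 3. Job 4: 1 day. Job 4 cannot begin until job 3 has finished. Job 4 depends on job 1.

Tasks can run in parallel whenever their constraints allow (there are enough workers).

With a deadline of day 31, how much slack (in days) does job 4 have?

Job 1 waits on its own release at day 1, so it starts at day 1 and finishes at 1 + 2 = day 3.
Job 2 waits on job 1 (finishes day 3), so it starts at day 3 and finishes at 3 + 3 = day 6.
Job 3 cannot begin until job 2 (finishes day 6). It runs from day 6 to 6 + 12 = day 18.
Job 4 needs all of job 3 (finishes day 18); job 1 (finishes day 3). That puts its earliest start at day 18; it finishes at 18 + 1 = day 19.

Working backward from the deadline:
To finish by day 31, job 5 (duration 10) must start no later than day 21.
Job 4 must finish before job 5 (must start by day 21). With a 1-day duration, job 4 must start by 21 − 1 = day 20.
So job 4 can start as early as day 18 and as late as day 20, giving 20 − 18 = 2 days of slack.

2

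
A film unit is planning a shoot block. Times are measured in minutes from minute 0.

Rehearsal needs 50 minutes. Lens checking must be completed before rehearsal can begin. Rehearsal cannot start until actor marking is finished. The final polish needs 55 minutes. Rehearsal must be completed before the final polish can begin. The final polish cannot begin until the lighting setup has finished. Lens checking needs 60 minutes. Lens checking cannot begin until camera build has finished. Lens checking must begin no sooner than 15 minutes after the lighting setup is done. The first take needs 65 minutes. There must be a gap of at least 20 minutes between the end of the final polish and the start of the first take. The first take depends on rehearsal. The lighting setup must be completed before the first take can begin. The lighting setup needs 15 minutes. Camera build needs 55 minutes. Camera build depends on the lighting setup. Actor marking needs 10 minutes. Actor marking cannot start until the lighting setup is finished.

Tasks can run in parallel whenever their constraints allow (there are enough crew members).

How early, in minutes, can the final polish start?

180

The lighting setup can start immediately at minute 0; it finishes at minute 15.
After the lighting setup (finishes minute 15), actor marking can start at minute 15 and finishes at minute 25.
After the lighting setup (finishes minute 15), camera build can start at minute 15 and finishes at minute 70.
For lens checking: camera build (finishes minute 70); the lighting setup (finishes minute 15, plus 15-minute gap → minute 30). Taking the maximum gives a start of minute 70, and it finishes at 70 + 60 = minute 130.
Rehearsal has to wait for lens checking (finishes minute 130); actor marking (finishes minute 25). The latest of these is minute 130, so rehearsal runs minute 130 to 130 + 50 = minute 180.
The final polish waits on rehearsal (finishes minute 180); the lighting setup (finishes minute 15). The latest of these is minute 180, which is the earliest the final polish can start.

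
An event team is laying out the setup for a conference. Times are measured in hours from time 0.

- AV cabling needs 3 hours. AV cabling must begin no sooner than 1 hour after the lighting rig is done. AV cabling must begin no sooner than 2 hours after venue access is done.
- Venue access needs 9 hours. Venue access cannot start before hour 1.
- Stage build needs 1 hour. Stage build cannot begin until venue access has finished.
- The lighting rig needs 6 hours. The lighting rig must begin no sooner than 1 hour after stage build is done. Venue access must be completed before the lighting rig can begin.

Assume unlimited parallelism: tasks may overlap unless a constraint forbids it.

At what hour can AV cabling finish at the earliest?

After its own release at hour 1, venue access can start at hour 1 and finishes at hour 10.
Stage build waits on venue access (finishes hour 10), so it starts at hour 10 and finishes at 10 + 1 = hour 11.
The lighting rig cannot start until stage build (finishes hour 11, plus 1-hour gap → hour 12); venue access (finishes hour 10). The controlling bound is hour 12, so the lighting rig finishes at 12 + 6 = hour 18.
AV cabling cannot start until the lighting rig (finishes hour 18, plus 1-hour gap → hour 19); venue access (finishes hour 10, plus 2-hour gap → hour 12). The controlling bound is hour 19, so AV cabling finishes at 19 + 3 = hour 22.

22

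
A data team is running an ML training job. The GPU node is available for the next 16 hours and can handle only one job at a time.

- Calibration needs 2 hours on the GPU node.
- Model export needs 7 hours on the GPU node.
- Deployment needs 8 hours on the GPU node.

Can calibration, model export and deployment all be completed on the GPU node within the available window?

Running back to back, the jobs need 2 + 7 + 8 = 17 hours on the GPU node.
Since 17 > 16, they cannot all fit.

No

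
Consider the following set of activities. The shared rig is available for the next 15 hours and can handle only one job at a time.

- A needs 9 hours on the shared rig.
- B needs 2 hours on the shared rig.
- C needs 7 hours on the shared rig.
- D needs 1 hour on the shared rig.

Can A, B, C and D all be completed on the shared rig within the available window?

Running back to back, the jobs need 9 + 2 + 7 + 1 = 19 hours on the shared rig.
Since 19 > 15, they cannot all fit.

No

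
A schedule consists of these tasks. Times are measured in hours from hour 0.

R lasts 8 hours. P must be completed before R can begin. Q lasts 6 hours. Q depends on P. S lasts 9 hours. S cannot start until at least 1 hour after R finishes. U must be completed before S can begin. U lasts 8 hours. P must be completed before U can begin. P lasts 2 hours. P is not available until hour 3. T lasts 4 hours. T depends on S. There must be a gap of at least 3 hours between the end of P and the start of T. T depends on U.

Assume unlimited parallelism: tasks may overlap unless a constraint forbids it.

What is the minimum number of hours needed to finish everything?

27

P waits on its own release at hour 3, so it starts at hour 3 and finishes at 3 + 2 = hour 5.
U waits on P (finishes hour 5), so it starts at hour 5 and finishes at 5 + 8 = hour 13.
R cannot begin until P (finishes hour 5). It runs from hour 5 to 5 + 8 = hour 13.
S needs all of R (finishes hour 13, plus 1-hour gap → hour 14); U (finishes hour 13). That puts its earliest start at hour 14; it finishes at 14 + 9 = hour 23.
T has to wait for S (finishes hour 23); P (finishes hour 5, plus 3-hour gap → hour 8); U (finishes hour 13). The latest of these is hour 23, so T runs hour 23 to 23 + 4 = hour 27.
Q cannot begin until P (finishes hour 5). It runs from hour 5 to 5 + 6 = hour 11.
All tasks are finished once the last one completes. Finish times: P at 5, Q at 11, R at 13, S at 23, T at 27, U at 13. The latest is hour 27.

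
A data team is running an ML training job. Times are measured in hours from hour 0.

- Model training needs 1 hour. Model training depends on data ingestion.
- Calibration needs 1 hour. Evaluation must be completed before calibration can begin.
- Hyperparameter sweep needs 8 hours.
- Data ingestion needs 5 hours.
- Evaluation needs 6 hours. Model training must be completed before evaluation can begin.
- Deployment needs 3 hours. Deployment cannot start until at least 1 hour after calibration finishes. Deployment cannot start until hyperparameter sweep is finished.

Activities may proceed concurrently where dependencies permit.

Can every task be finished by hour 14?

No

Nothing blocks hyperparameter sweep, so it runs from hour 0 to hour 8.
Data ingestion has no prerequisites, so it starts at hour 0 and finishes at hour 5.
After data ingestion (finishes hour 5), model training can start at hour 5 and finishes at hour 6.
Evaluation waits on model training (finishes hour 6), so it starts at hour 6 and finishes at 6 + 6 = hour 12.
Calibration cannot begin until evaluation (finishes hour 12). It runs from hour 12 to 12 + 1 = hour 13.
Deployment cannot start until calibration (finishes hour 13, plus 1-hour gap → hour 14); hyperparameter sweep (finishes hour 8). The controlling bound is hour 14, so deployment finishes at 14 + 3 = hour 17.
The earliest everything can be done is hour 17, which is after the deadline of 14, so it is not possible.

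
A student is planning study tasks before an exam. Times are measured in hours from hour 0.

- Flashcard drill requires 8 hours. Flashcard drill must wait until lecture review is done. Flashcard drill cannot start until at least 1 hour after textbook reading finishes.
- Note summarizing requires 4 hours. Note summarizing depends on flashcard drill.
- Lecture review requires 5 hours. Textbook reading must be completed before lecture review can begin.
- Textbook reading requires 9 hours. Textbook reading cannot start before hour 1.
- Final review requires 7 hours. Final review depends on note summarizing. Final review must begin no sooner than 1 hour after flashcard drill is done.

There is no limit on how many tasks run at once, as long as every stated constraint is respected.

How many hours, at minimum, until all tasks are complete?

34

After its own release at hour 1, textbook reading can start at hour 1 and finishes at hour 10.
Lecture review waits on textbook reading (finishes hour 10), so it starts at hour 10 and finishes at 10 + 5 = hour 15.
Flashcard drill has to wait for lecture review (finishes hour 15); textbook reading (finishes hour 10, plus 1-hour gap → hour 11). The latest of these is hour 15, so flashcard drill runs hour 15 to 15 + 8 = hour 23.
Note summarizing cannot begin until flashcard drill (finishes hour 23). It runs from hour 23 to 23 + 4 = hour 27.
Final review has to wait for note summarizing (finishes hour 27); flashcard drill (finishes hour 23, plus 1-hour gap → hour 24). The latest of these is hour 27, so final review runs hour 27 to 27 + 7 = hour 34.
All tasks are finished once the last one completes. Finish times: Textbook reading at 10, Lecture review at 15, Flashcard drill at 23, Note summarizing at 27, Final review at 34. The latest is hour 34.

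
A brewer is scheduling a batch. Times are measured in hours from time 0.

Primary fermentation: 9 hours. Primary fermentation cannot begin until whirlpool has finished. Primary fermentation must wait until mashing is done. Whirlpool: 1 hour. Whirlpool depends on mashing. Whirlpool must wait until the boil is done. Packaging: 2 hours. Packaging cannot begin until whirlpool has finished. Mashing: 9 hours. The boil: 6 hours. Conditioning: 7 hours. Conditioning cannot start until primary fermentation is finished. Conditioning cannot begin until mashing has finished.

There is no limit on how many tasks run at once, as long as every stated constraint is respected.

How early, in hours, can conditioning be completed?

The boil can start immediately at hour 0; it finishes at hour 6.
Nothing blocks mashing, so it runs from hour 0 to hour 9.
Whirlpool has to wait for mashing (finishes hour 9); the boil (finishes hour 6). The latest of these is hour 9, so whirlpool runs hour 9 to 9 + 1 = hour 10.
Primary fermentation has to wait for whirlpool (finishes hour 10); mashing (finishes hour 9). The latest of these is hour 10, so primary fermentation runs hour 10 to 10 + 9 = hour 19.
Conditioning has to wait for primary fermentation (finishes hour 19); mashing (finishes hour 9). The latest of these is hour 19, so conditioning runs hour 19 to 19 + 7 = hour 26.

26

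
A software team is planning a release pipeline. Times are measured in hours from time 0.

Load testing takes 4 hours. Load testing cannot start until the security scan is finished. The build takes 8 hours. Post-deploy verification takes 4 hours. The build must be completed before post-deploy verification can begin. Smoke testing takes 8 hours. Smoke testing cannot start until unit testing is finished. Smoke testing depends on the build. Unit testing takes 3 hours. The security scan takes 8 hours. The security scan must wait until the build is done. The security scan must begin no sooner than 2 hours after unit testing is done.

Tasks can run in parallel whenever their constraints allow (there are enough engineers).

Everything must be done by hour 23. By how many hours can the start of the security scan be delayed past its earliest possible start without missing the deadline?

3

Nothing blocks unit testing, so it runs from hour 0 to hour 3.
The build has no prerequisites, so it starts at hour 0 and finishes at hour 8.
The security scan cannot start until the build (finishes hour 8); unit testing (finishes hour 3, plus 2-hour gap → hour 5). The controlling bound is hour 8, so the security scan finishes at 8 + 8 = hour 16.

Working backward from the deadline:
Nothing follows load testing; the deadline of hour 23 is its only limit. It must start by 23 − 4 = hour 19.
Since load testing (must start by hour 19) depends on it, the security scan must finish by hour 19. Backing off its 8-hour duration gives a latest start of hour 11.
So the security scan can start as early as hour 8 and as late as hour 11, giving 11 − 8 = 3 hours of slack.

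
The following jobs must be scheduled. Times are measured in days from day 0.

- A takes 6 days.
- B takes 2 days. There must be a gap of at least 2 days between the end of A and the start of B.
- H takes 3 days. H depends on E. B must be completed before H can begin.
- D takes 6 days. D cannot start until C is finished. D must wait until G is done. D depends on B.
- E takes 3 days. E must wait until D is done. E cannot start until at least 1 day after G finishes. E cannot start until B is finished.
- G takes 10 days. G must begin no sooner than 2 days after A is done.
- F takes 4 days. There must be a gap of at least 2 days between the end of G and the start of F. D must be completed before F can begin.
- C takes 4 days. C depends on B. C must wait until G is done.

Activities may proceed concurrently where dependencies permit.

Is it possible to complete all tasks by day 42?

Nothing blocks A, so it runs from day 0 to day 6.
After A (finishes day 6, plus 2-day gap → day 8), G can start at day 8 and finishes at day 18.
B cannot begin until A (finishes day 6, plus 2-day gap → day 8). It runs from day 8 to 8 + 2 = day 10.
For C: B (finishes day 10); G (finishes day 18). Taking the maximum gives a start of day 18, and it finishes at 18 + 4 = day 22.
D has to wait for C (finishes day 22); G (finishes day 18); B (finishes day 10). The latest of these is day 22, so D runs day 22 to 22 + 6 = day 28.
F has to wait for G (finishes day 18, plus 2-day gap → day 20); D (finishes day 28). The latest of these is day 28, so F runs day 28 to 28 + 4 = day 32.
E needs all of D (finishes day 28); G (finishes day 18, plus 1-day gap → day 19); B (finishes day 10). That puts its earliest start at day 28; it finishes at 28 + 3 = day 31.
For H: E (finishes day 31); B (finishes day 10). Taking the maximum gives a start of day 31, and it finishes at 31 + 3 = day 34.
Every task is finished by day 34, which is no later than the deadline of 42, so the schedule is feasible.

Yes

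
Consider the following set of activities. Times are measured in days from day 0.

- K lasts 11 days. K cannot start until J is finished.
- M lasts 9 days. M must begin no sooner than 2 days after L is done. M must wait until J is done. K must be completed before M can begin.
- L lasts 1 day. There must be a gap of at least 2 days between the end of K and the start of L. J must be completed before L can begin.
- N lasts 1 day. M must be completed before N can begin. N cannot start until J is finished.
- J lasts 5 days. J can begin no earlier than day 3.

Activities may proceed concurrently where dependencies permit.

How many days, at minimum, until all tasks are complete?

34

J waits on its own release at day 3, so it starts at day 3 and finishes at 3 + 5 = day 8.
K cannot begin until J (finishes day 8). It runs from day 8 to 8 + 11 = day 19.
L cannot start until K (finishes day 19, plus 2-day gap → day 21); J (finishes day 8). The controlling bound is day 21, so L finishes at 21 + 1 = day 22.
For M: L (finishes day 22, plus 2-day gap → day 24); J (finishes day 8); K (finishes day 19). Taking the maximum gives a start of day 24, and it finishes at 24 + 9 = day 33.
N cannot start until M (finishes day 33); J (finishes day 8). The controlling bound is day 33, so N finishes at 33 + 1 = day 34.
All tasks are finished once the last one completes. Finish times: J at 8, K at 19, L at 22, M at 33, N at 34. The latest is day 34.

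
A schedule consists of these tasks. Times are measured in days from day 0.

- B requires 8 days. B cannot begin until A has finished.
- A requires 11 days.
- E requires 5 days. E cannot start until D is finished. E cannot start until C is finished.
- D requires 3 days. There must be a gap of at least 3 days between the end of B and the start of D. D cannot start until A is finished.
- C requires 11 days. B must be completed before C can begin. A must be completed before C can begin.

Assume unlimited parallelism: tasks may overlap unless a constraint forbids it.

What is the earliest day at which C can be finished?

30

A can start immediately at day 0; it finishes at day 11.
After A (finishes day 11), B can start at day 11 and finishes at day 19.
C needs all of B (finishes day 19); A (finishes day 11). That puts its earliest start at day 19; it finishes at 19 + 11 = day 30.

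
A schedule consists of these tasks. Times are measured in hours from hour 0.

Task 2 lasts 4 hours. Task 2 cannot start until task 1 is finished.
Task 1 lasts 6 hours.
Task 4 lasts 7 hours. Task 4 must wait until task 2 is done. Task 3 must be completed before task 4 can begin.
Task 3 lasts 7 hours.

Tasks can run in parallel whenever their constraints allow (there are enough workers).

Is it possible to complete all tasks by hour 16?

No

Nothing blocks task 3, so it runs from hour 0 to hour 7.
Nothing blocks task 1, so it runs from hour 0 to hour 6.
After task 1 (finishes hour 6), task 2 can start at hour 6 and finishes at hour 10.
For task 4: task 2 (finishes hour 10); task 3 (finishes hour 7). Taking the maximum gives a start of hour 10, and it finishes at 10 + 7 = hour 17.
The earliest everything can be done is hour 17, which is after the deadline of 16, so it is not possible.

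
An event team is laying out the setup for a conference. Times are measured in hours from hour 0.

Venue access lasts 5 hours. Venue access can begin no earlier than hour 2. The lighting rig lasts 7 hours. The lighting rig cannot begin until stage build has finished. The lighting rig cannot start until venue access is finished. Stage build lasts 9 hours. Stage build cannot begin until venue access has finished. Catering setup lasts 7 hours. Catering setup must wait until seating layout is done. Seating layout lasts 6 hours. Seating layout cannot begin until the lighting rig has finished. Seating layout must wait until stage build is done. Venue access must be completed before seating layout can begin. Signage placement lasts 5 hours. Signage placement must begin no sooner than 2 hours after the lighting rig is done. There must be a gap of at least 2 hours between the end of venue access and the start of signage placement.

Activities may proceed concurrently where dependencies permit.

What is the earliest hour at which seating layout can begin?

23

Venue access cannot begin until its own release at hour 2. It runs from hour 2 to 2 + 5 = hour 7.
Stage build waits on venue access (finishes hour 7), so it starts at hour 7 and finishes at 7 + 9 = hour 16.
For the lighting rig: stage build (finishes hour 16); venue access (finishes hour 7). Taking the maximum gives a start of hour 16, and it finishes at 16 + 7 = hour 23.
Seating layout waits on the lighting rig (finishes hour 23); stage build (finishes hour 16); venue access (finishes hour 7). The latest of these is hour 23, which is the earliest seating layout can start.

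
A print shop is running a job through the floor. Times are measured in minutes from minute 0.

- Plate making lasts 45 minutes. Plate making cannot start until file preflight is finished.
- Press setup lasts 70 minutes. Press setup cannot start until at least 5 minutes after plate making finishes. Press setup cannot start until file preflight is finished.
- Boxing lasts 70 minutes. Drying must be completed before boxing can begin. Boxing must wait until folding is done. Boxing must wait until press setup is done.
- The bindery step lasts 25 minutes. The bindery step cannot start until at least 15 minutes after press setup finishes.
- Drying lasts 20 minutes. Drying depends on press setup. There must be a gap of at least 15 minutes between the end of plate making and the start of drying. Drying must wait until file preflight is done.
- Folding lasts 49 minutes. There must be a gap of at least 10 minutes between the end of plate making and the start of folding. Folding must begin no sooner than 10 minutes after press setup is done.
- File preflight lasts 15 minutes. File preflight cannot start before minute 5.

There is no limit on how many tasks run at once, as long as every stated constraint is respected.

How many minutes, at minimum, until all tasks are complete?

269

File preflight waits on its own release at minute 5, so it starts at minute 5 and finishes at 5 + 15 = minute 20.
Plate making waits on file preflight (finishes minute 20), so it starts at minute 20 and finishes at 20 + 45 = minute 65.
Press setup needs all of plate making (finishes minute 65, plus 5-minute gap → minute 70); file preflight (finishes minute 20). That puts its earliest start at minute 70; it finishes at 70 + 70 = minute 140.
After press setup (finishes minute 140, plus 15-minute gap → minute 155), the bindery step can start at minute 155 and finishes at minute 180.
For folding: plate making (finishes minute 65, plus 10-minute gap → minute 75); press setup (finishes minute 140, plus 10-minute gap → minute 150). Taking the maximum gives a start of minute 150, and it finishes at 150 + 49 = minute 199.
Drying needs all of press setup (finishes minute 140); plate making (finishes minute 65, plus 15-minute gap → minute 80); file preflight (finishes minute 20). That puts its earliest start at minute 140; it finishes at 140 + 20 = minute 160.
Boxing needs all of drying (finishes minute 160); folding (finishes minute 199); press setup (finishes minute 140). That puts its earliest start at minute 199; it finishes at 199 + 70 = minute 269.
All tasks are finished once the last one completes. Finish times: File preflight at 20, Plate making at 65, Press setup at 140, Drying at 160, Folding at 199, The bindery step at 180, Boxing at 269. The latest is minute 269.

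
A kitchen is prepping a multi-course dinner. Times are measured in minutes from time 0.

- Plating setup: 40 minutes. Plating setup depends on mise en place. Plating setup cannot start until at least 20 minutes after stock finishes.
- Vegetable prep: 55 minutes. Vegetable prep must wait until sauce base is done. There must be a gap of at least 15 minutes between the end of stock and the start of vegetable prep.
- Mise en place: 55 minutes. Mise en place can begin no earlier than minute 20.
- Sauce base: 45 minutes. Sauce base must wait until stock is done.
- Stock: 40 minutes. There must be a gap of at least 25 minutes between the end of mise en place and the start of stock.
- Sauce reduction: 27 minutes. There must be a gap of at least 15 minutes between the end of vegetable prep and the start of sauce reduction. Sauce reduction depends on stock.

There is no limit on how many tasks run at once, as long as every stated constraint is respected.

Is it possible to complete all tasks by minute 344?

Yes

Mise en place waits on its own release at minute 20, so it starts at minute 20 and finishes at 20 + 55 = minute 75.
Stock waits on mise en place (finishes minute 75, plus 25-minute gap → minute 100), so it starts at minute 100 and finishes at 100 + 40 = minute 140.
Plating setup has to wait for mise en place (finishes minute 75); stock (finishes minute 140, plus 20-minute gap → minute 160). The latest of these is minute 160, so plating setup runs minute 160 to 160 + 40 = minute 200.
Sauce base waits on stock (finishes minute 140), so it starts at minute 140 and finishes at 140 + 45 = minute 185.
Vegetable prep has to wait for sauce base (finishes minute 185); stock (finishes minute 140, plus 15-minute gap → minute 155). The latest of these is minute 185, so vegetable prep runs minute 185 to 185 + 55 = minute 240.
Sauce reduction needs all of vegetable prep (finishes minute 240, plus 15-minute gap → minute 255); stock (finishes minute 140). That puts its earliest start at minute 255; it finishes at 255 + 27 = minute 282.
Every task is finished by minute 282, which is no later than the deadline of 344, so the schedule is feasible.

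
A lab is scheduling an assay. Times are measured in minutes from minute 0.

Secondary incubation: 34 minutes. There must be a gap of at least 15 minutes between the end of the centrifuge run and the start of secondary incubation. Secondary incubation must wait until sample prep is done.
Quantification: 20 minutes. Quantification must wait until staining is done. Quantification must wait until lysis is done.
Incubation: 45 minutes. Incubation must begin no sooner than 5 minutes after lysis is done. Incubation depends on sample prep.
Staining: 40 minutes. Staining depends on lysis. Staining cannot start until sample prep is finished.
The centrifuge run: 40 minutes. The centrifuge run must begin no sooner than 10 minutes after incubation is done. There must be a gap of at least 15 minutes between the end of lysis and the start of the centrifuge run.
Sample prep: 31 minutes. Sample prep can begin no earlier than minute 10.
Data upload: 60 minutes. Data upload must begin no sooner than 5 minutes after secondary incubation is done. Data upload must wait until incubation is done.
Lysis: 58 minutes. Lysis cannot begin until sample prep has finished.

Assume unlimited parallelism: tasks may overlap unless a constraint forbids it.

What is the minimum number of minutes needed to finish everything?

313

Sample prep cannot begin until its own release at minute 10. It runs from minute 10 to 10 + 31 = minute 41.
After sample prep (finishes minute 41), lysis can start at minute 41 and finishes at minute 99.
Staining needs all of lysis (finishes minute 99); sample prep (finishes minute 41). That puts its earliest start at minute 99; it finishes at 99 + 40 = minute 139.
For quantification: staining (finishes minute 139); lysis (finishes minute 99). Taking the maximum gives a start of minute 139, and it finishes at 139 + 20 = minute 159.
Incubation has to wait for lysis (finishes minute 99, plus 5-minute gap → minute 104); sample prep (finishes minute 41). The latest of these is minute 104, so incubation runs minute 104 to 104 + 45 = minute 149.
For the centrifuge run: incubation (finishes minute 149, plus 10-minute gap → minute 159); lysis (finishes minute 99, plus 15-minute gap → minute 114). Taking the maximum gives a start of minute 159, and it finishes at 159 + 40 = minute 199.
Secondary incubation cannot start until the centrifuge run (finishes minute 199, plus 15-minute gap → minute 214); sample prep (finishes minute 41). The controlling bound is minute 214, so secondary incubation finishes at 214 + 34 = minute 248.
Data upload cannot start until secondary incubation (finishes minute 248, plus 5-minute gap → minute 253); incubation (finishes minute 149). The controlling bound is minute 253, so data upload finishes at 253 + 60 = minute 313.
All tasks are finished once the last one completes. Finish times: Sample prep at 41, Lysis at 99, Incubation at 149, The centrifuge run at 199, Staining at 139, Secondary incubation at 248, Quantification at 159, Data upload at 313. The latest is minute 313.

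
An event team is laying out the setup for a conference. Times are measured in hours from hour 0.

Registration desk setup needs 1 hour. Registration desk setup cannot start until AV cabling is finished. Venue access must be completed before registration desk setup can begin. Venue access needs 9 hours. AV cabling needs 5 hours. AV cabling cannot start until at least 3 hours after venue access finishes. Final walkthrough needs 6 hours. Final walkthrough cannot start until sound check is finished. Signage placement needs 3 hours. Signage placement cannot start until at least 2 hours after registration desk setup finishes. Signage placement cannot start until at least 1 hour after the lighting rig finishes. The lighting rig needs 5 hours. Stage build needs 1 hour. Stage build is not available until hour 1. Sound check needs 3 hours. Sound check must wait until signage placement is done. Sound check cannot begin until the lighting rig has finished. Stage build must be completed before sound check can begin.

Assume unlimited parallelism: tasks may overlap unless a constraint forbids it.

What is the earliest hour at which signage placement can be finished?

The lighting rig can start immediately at hour 0; it finishes at hour 5.
Venue access can start immediately at hour 0; it finishes at hour 9.
AV cabling waits on venue access (finishes hour 9, plus 3-hour gap → hour 12), so it starts at hour 12 and finishes at 12 + 5 = hour 17.
Registration desk setup cannot start until AV cabling (finishes hour 17); venue access (finishes hour 9). The controlling bound is hour 17, so registration desk setup finishes at 17 + 1 = hour 18.
Signage placement cannot start until registration desk setup (finishes hour 18, plus 2-hour gap → hour 20); the lighting rig (finishes hour 5, plus 1-hour gap → hour 6). The controlling bound is hour 20, so signage placement finishes at 20 + 3 = hour 23.

23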